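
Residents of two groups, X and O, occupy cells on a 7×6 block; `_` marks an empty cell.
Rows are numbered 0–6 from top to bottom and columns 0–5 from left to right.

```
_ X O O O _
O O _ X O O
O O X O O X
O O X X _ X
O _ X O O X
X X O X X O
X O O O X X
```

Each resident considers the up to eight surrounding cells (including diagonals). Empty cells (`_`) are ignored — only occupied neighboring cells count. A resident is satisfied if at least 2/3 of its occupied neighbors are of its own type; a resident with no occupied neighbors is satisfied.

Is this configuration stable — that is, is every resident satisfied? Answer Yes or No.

Row 0: (0,1)X 0/3 ✗ · (0,2)O 2/4 ✗ · (0,3)O 3/4 ✓ · (0,4)O 3/4 ✓
Row 1: (1,0)O 3/4 ✓ · (1,1)O 4/6 ✓ · (1,3)X 1/7 ✗ · (1,4)O 5/7 ✓ · (1,5)O 3/4 ✓
Row 2: (2,0)O 5/5 ✓ · (2,1)O 5/7 ✓ · (2,2)X 3/7 ✗ · (2,3)O 2/6 ✗ · (2,4)O 3/7 ✗ · (2,5)X 1/4 ✗
Row 3: (3,0)O 4/4 ✓ · (3,1)O 4/7 ✗ · (3,2)X 3/7 ✗ · (3,3)X 3/7 ✗ · (3,5)X 2/4 ✗
Row 4: (4,0)O 2/4 ✗ · (4,2)X 4/7 ✗ · (4,3)O 2/7 ✗ · (4,4)O 2/7 ✗ · (4,5)X 2/4 ✗
Row 5: (5,0)X 2/4 ✗ · (5,1)X 3/7 ✗ · (5,2)O 4/7 ✗ · (5,3)X 3/8 ✗ · (5,4)X 4/8 ✗ · (5,5)O 1/5 ✗
Row 6: (6,0)X 2/3 ✓ · (6,1)O 2/5 ✗ · (6,2)O 3/5 ✗ · (6,3)O 2/5 ✗ · (6,4)X 3/5 ✗ · (6,5)X 2/3 ✓
For instance (0,1) has only 0/3 same-type neighbors, below 2/3.

No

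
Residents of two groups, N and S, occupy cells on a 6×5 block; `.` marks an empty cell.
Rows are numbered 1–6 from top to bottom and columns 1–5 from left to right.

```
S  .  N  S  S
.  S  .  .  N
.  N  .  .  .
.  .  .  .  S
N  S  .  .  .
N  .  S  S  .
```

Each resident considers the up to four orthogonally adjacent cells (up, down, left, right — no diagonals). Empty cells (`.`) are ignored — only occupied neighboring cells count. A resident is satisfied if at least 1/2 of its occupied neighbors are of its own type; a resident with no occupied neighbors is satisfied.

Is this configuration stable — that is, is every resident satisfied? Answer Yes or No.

(1,1)S 0/0 satisfied
(1,3)N 0/1 not
(1,4)S 1/2 satisfied
(1,5)S 1/2 satisfied
(2,2)S 0/1 not
(2,5)N 0/1 not
(3,2)N 0/1 not
(4,5)S 0/0 satisfied
(5,1)N 1/2 satisfied
(5,2)S 0/1 not
(6,1)N 1/1 satisfied
(6,3)S 1/1 satisfied
(6,4)S 1/1 satisfied
For instance (1,3) has only 0/1 same-type neighbors, below 1/2.

No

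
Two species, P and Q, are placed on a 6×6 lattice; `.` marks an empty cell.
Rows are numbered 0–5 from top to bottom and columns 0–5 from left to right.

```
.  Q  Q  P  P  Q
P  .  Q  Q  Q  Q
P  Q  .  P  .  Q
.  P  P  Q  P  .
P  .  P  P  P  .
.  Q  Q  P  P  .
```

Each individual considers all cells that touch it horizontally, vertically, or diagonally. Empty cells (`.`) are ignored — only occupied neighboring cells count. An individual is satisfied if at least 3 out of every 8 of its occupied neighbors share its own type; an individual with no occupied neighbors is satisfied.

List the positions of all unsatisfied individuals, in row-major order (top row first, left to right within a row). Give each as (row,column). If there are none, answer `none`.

(0,3), (0,4), (1,0), (2,1), (2,3), (3,3), (5,1), (5,2)

Row 0: (0,1)Q 2/3 ok · (0,2)Q 3/4 ok · (0,3)P 1/5 unhappy · (0,4)P 1/5 unhappy · (0,5)Q 2/3 ok
Row 1: (1,0)P 1/3 unhappy · (1,2)Q 4/6 ok · (1,3)Q 3/6 ok · (1,4)Q 4/7 ok · (1,5)Q 3/4 ok
Row 2: (2,0)P 2/3 ok · (2,1)Q 1/5 unhappy · (2,3)P 2/6 unhappy · (2,5)Q 2/3 ok
Row 3: (3,1)P 4/5 ok · (3,2)P 4/6 ok · (3,3)Q 0/6 unhappy · (3,4)P 3/5 ok
Row 4: (4,0)P 1/2 ok · (4,2)P 4/7 ok · (4,3)P 6/8 ok · (4,4)P 4/5 ok
Row 5: (5,1)Q 1/3 unhappy · (5,2)Q 1/4 unhappy · (5,3)P 4/5 ok · (5,4)P 3/3 ok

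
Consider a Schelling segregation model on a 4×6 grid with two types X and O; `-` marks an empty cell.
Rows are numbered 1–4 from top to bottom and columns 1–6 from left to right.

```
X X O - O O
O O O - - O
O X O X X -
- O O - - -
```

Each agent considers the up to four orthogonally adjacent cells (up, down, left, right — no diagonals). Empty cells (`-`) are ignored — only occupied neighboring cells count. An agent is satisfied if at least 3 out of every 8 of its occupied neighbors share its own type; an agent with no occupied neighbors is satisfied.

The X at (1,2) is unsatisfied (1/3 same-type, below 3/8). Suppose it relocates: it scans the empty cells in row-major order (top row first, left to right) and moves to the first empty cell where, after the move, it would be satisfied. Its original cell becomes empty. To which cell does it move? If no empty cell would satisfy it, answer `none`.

(2,4)

Vacating (1,2). Empty cells in order:
  (1,4): 0/2 same-type → still unsatisfied.
  (2,4): 1/2 same-type → satisfied — stop here.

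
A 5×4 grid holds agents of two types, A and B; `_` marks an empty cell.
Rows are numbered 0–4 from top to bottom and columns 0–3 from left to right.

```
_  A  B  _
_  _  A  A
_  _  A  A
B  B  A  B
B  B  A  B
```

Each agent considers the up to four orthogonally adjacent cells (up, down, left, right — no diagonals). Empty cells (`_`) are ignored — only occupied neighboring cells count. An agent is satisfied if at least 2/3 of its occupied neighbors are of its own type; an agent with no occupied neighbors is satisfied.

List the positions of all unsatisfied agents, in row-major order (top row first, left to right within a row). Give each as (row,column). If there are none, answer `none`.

(0,1)A 0/1 ✗
(0,2)B 0/2 ✗
(1,2)A 2/3 ✓
(1,3)A 2/2 ✓
(2,2)A 3/3 ✓
(2,3)A 2/3 ✓
(3,0)B 2/2 ✓
(3,1)B 2/3 ✓
(3,2)A 2/4 ✗
(3,3)B 1/3 ✗
(4,0)B 2/2 ✓
(4,1)B 2/3 ✓
(4,2)A 1/3 ✗
(4,3)B 1/2 ✗

(0,1), (0,2), (3,2), (3,3), (4,2), (4,3)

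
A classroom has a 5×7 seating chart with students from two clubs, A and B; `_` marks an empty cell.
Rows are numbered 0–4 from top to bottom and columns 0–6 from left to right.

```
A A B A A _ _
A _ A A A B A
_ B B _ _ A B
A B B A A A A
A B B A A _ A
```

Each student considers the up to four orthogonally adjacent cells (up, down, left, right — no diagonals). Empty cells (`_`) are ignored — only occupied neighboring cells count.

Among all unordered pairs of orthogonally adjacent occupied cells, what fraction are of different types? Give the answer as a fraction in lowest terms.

14/37

Scan each occupied cell's neighbors to the right and below so each pair is counted once.
Row 0: A(0,0)–A(0,1)= A(0,0)–A(1,0)= A(0,1)–B(0,2)≠ B(0,2)–A(0,3)≠ B(0,2)–A(1,2)≠ A(0,3)–A(0,4)= A(0,3)–A(1,3)= A(0,4)–A(1,4)=  → 3/8 unlike.
Row 1: A(1,2)–A(1,3)= A(1,2)–B(2,2)≠ A(1,3)–A(1,4)= A(1,4)–B(1,5)≠ B(1,5)–A(1,6)≠ B(1,5)–A(2,5)≠ A(1,6)–B(2,6)≠  → 5/7 unlike.
Row 2: B(2,1)–B(2,2)= B(2,1)–B(3,1)= B(2,2)–B(3,2)= A(2,5)–B(2,6)≠ A(2,5)–A(3,5)= B(2,6)–A(3,6)≠  → 2/6 unlike.
Row 3: A(3,0)–B(3,1)≠ A(3,0)–A(4,0)= B(3,1)–B(3,2)= B(3,1)–B(4,1)= B(3,2)–A(3,3)≠ B(3,2)–B(4,2)= A(3,3)–A(3,4)= A(3,3)–A(4,3)= A(3,4)–A(3,5)= A(3,4)–A(4,4)= A(3,5)–A(3,6)= A(3,6)–A(4,6)=  → 2/12 unlike.
Row 4: A(4,0)–B(4,1)≠ B(4,1)–B(4,2)= B(4,2)–A(4,3)≠ A(4,3)–A(4,4)=  → 2/4 unlike.
Total adjacent occupied pairs: 37; unlike-type pairs: 14.
14/37 is already in lowest terms.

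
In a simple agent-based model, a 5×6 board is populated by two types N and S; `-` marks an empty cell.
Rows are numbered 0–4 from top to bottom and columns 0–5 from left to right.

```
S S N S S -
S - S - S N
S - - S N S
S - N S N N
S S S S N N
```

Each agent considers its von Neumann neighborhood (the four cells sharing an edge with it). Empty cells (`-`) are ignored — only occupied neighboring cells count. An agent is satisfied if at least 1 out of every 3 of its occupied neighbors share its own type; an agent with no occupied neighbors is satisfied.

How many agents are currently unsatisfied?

6

(0,0)S 2/2 satisfied
(0,1)S 1/2 satisfied
(0,2)N 0/3 not
(0,3)S 1/2 satisfied
(0,4)S 2/2 satisfied
(1,0)S 2/2 satisfied
(1,2)S 0/1 not
(1,4)S 1/3 satisfied
(1,5)N 0/2 not
(2,0)S 2/2 satisfied
(2,3)S 1/2 satisfied
(2,4)N 1/4 not
(2,5)S 0/3 not
(3,0)S 2/2 satisfied
(3,2)N 0/2 not
(3,3)S 2/4 satisfied
(3,4)N 3/4 satisfied
(3,5)N 2/3 satisfied
(4,0)S 2/2 satisfied
(4,1)S 2/2 satisfied
(4,2)S 2/3 satisfied
(4,3)S 2/3 satisfied
(4,4)N 2/3 satisfied
(4,5)N 2/2 satisfied
Unsatisfied: (0,2), (1,2), (1,5), (2,4), (2,5), (3,2) — 6 in total.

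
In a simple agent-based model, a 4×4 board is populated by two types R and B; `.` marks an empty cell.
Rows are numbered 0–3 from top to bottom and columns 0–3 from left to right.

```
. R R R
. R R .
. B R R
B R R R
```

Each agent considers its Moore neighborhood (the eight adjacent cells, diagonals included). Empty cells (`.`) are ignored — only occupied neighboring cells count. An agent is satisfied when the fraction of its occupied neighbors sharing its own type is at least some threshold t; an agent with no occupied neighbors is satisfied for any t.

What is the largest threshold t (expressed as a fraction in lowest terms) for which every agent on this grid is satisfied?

1/6

(0,1)R 3/3
(0,2)R 4/4
(0,3)R 2/2
(1,1)R 4/5
(1,2)R 6/7
(2,1)B 1/6
(2,2)R 6/7
(2,3)R 4/4
(3,0)B 1/2
(3,1)R 2/4
(3,2)R 4/5
(3,3)R 3/3
The smallest same-type fraction is 1/6 at (2,1), which reduces to 1/6. Any threshold above that leaves this agent unsatisfied.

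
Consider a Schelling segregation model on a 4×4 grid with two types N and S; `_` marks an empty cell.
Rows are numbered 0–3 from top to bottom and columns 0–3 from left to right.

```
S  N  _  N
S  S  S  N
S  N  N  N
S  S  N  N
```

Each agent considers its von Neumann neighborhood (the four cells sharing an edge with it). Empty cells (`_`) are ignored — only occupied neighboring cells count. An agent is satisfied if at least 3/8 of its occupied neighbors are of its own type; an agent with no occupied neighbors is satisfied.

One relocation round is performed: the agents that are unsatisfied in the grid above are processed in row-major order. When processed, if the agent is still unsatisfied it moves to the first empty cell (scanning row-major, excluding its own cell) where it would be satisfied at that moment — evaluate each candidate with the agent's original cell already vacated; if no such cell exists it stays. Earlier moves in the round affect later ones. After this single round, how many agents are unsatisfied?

0

Initially unsatisfied (in order): (0,1), (1,2), (2,1), (3,1).
  (0,1) → (0,2).
  (1,2) → (0,1).
  (2,1) → (1,2).
  (3,1): now satisfied by earlier moves; stays.
Resulting grid:
S S N N
S S N N
S _ N N
S S N N
All satisfied now.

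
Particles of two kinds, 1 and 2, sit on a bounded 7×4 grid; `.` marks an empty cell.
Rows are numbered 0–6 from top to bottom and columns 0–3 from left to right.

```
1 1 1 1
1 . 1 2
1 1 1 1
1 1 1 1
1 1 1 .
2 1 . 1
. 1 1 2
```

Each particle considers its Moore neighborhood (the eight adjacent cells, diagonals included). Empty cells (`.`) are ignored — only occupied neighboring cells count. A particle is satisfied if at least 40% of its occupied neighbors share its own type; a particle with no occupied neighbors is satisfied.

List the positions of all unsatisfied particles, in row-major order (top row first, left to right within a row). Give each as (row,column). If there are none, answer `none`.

Row 0: (0,0)1 2/2 ✓ · (0,1)1 4/4 ✓ · (0,2)1 3/4 ✓ · (0,3)1 2/3 ✓
Row 1: (1,0)1 4/4 ✓ · (1,2)1 6/7 ✓ · (1,3)2 0/5 ✗
Row 2: (2,0)1 4/4 ✓ · (2,1)1 7/7 ✓ · (2,2)1 6/7 ✓ · (2,3)1 4/5 ✓
Row 3: (3,0)1 5/5 ✓ · (3,1)1 8/8 ✓ · (3,2)1 7/7 ✓ · (3,3)1 4/4 ✓
Row 4: (4,0)1 4/5 ✓ · (4,1)1 6/7 ✓ · (4,2)1 6/6 ✓
Row 5: (5,0)2 0/4 ✗ · (5,1)1 5/6 ✓ · (5,3)1 2/3 ✓
Row 6: (6,1)1 2/3 ✓ · (6,2)1 3/4 ✓ · (6,3)2 0/2 ✗

(1,3), (5,0), (6,3)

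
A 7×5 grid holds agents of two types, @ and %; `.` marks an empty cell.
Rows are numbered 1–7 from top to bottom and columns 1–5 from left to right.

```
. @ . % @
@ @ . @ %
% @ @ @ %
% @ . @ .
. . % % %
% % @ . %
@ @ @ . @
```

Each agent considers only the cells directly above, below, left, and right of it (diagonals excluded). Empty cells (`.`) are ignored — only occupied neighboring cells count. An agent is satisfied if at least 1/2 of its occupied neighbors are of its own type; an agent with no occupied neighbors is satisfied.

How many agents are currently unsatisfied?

(1,2)@ 1/1 ✓
(1,4)% 0/2 ✗
(1,5)@ 0/2 ✗
(2,1)@ 1/2 ✓
(2,2)@ 3/3 ✓
(2,4)@ 1/3 ✗
(2,5)% 1/3 ✗
(3,1)% 1/3 ✗
(3,2)@ 3/4 ✓
(3,3)@ 2/2 ✓
(3,4)@ 3/4 ✓
(3,5)% 1/2 ✓
(4,1)% 1/2 ✓
(4,2)@ 1/2 ✓
(4,4)@ 1/2 ✓
(5,3)% 1/2 ✓
(5,4)% 2/3 ✓
(5,5)% 2/2 ✓
(6,1)% 1/2 ✓
(6,2)% 1/3 ✗
(6,3)@ 1/3 ✗
(6,5)% 1/2 ✓
(7,1)@ 1/2 ✓
(7,2)@ 2/3 ✓
(7,3)@ 2/2 ✓
(7,5)@ 0/1 ✗
Unsatisfied: (1,4), (1,5), (2,4), (2,5), (3,1), (6,2), (6,3), (7,5) — 8 in total.

8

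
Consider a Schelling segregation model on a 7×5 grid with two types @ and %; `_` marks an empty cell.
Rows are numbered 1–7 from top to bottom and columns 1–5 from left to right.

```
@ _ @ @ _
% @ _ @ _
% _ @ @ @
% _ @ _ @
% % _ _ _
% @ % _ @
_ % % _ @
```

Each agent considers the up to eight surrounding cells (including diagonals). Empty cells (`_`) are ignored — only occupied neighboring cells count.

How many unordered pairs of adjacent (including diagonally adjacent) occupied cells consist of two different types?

10

Scan each occupied cell's neighbors to the right and below (and the two forward diagonals) so each pair is counted once.
From row 1: 1 unlike of 6 pairs (running 1/6).
From row 2: 2 unlike of 7 pairs (running 3/13).
From row 3: 0 unlike of 7 pairs (running 3/20).
From row 4: 1 unlike of 3 pairs (running 4/23).
From row 5: 2 unlike of 6 pairs (running 6/29).
From row 6: 4 unlike of 8 pairs (running 10/37).
From row 7: 0 unlike of 1 pairs (running 10/38).
Total adjacent occupied pairs: 38; unlike-type pairs: 10.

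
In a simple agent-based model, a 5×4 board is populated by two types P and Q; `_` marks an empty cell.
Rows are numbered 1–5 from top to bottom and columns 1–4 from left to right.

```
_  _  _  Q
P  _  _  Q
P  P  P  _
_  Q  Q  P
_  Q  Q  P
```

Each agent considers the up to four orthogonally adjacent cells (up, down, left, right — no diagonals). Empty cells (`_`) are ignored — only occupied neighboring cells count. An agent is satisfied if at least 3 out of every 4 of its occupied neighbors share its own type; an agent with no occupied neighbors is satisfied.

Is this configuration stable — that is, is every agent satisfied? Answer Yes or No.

(1,4)Q 1/1 ok
(2,1)P 1/1 ok
(2,4)Q 1/1 ok
(3,1)P 2/2 ok
(3,2)P 2/3 unhappy
(3,3)P 1/2 unhappy
(4,2)Q 2/3 unhappy
(4,3)Q 2/4 unhappy
(4,4)P 1/2 unhappy
(5,2)Q 2/2 ok
(5,3)Q 2/3 unhappy
(5,4)P 1/2 unhappy
For instance (3,2) has only 2/3 same-type neighbors, below 3/4.

No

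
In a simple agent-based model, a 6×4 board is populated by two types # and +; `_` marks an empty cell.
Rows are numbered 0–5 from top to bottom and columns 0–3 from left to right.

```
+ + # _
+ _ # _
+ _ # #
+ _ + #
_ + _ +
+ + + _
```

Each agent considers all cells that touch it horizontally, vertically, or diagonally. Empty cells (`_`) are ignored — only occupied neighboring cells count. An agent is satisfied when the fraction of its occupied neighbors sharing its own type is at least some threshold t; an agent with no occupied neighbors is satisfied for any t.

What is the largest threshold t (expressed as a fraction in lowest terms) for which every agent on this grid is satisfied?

2/5

Row 0: (0,0)+ 2/2 · (0,1)+ 2/4 · (0,2)# 1/2
Row 1: (1,0)+ 3/3 · (1,2)# 3/4
Row 2: (2,0)+ 2/2 · (2,2)# 3/4 · (2,3)# 3/4
Row 3: (3,0)+ 2/2 · (3,2)+ 2/5 · (3,3)# 2/4
Row 4: (4,1)+ 5/5 · (4,3)+ 2/3
Row 5: (5,0)+ 2/2 · (5,1)+ 3/3 · (5,2)+ 3/3
The smallest same-type fraction is 2/5 at (3,2), which reduces to 2/5. Any threshold above that leaves this agent unsatisfied.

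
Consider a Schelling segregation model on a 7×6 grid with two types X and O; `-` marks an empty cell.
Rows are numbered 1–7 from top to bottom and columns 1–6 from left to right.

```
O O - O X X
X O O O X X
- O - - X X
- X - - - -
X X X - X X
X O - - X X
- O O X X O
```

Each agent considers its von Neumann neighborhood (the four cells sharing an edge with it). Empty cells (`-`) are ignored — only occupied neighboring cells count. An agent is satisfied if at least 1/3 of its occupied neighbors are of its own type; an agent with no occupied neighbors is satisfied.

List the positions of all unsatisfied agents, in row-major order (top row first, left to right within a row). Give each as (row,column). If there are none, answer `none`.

(1,1)O 1/2 ok
(1,2)O 2/2 ok
(1,4)O 1/2 ok
(1,5)X 2/3 ok
(1,6)X 2/2 ok
(2,1)X 0/2 unhappy
(2,2)O 3/4 ok
(2,3)O 2/2 ok
(2,4)O 2/3 ok
(2,5)X 3/4 ok
(2,6)X 3/3 ok
(3,2)O 1/2 ok
(3,5)X 2/2 ok
(3,6)X 2/2 ok
(4,2)X 1/2 ok
(5,1)X 2/2 ok
(5,2)X 3/4 ok
(5,3)X 1/1 ok
(5,5)X 2/2 ok
(5,6)X 2/2 ok
(6,1)X 1/2 ok
(6,2)O 1/3 ok
(6,5)X 3/3 ok
(6,6)X 2/3 ok
(7,2)O 2/2 ok
(7,3)O 1/2 ok
(7,4)X 1/2 ok
(7,5)X 2/3 ok
(7,6)O 0/2 unhappy

(2,1), (7,6)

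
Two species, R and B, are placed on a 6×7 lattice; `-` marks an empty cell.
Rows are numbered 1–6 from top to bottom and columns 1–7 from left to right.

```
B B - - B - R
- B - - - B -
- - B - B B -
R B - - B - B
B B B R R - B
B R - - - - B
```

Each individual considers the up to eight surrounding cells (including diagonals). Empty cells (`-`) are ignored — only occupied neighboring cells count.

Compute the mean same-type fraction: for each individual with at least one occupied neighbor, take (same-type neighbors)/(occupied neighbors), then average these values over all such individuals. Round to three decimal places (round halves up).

0.696

Row 1: (1,1)B 2/2 · (1,2)B 2/2 · (1,5)B 1/1 · (1,7)R 0/1
Row 2: (2,2)B 3/3 · (2,6)B 3/4
Row 3: (3,3)B 2/2 · (3,5)B 3/3 · (3,6)B 4/4
Row 4: (4,1)R 0/3 · (4,2)B 4/5 · (4,5)B 2/4 · (4,7)B 2/2
Row 5: (5,1)B 3/5 · (5,2)B 4/6 · (5,3)B 2/4 · (5,4)R 1/3 · (5,5)R 1/2 · (5,7)B 2/2
Row 6: (6,1)B 2/3 · (6,2)R 0/4 · (6,7)B 1/1
Sum over 22 individuals: 2/2 + 2/2 + 1/1 + 0/1 + 3/3 + 3/4 + 2/2 + 3/3 + 4/4 + 0/3 + 4/5 + 2/4 + 2/2 + 3/5 + 4/6 + 2/4 + 1/3 + 1/2 + 2/2 + 2/3 + 0/4 + 1/1 = 919/60; mean = 919/60 ÷ 22 = 919/1320 = 0.696212… → 0.696.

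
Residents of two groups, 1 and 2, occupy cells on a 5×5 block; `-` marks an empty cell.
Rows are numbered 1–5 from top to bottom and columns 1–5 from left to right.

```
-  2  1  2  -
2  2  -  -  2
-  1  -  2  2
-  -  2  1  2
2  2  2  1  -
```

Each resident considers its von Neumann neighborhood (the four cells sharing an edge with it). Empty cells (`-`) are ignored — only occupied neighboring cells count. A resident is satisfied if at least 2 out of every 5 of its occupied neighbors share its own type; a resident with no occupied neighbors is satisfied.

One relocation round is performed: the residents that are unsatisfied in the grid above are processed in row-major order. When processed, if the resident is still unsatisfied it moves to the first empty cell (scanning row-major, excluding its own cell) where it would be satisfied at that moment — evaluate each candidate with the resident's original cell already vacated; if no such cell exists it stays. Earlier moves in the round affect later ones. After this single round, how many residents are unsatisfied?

1

Initially unsatisfied (in order): (1,3), (1,4), (3,2), (4,4).
  (1,3) → (3,1).
  (1,4): now satisfied by earlier moves; stays.
  (3,2): now satisfied by earlier moves; stays.
  (4,4) → (4,1).
Resulting grid:
- 2 - 2 -
2 2 - - 2
1 1 - 2 2
1 - 2 - 2
2 2 2 1 -
Unsatisfied now: (5,4).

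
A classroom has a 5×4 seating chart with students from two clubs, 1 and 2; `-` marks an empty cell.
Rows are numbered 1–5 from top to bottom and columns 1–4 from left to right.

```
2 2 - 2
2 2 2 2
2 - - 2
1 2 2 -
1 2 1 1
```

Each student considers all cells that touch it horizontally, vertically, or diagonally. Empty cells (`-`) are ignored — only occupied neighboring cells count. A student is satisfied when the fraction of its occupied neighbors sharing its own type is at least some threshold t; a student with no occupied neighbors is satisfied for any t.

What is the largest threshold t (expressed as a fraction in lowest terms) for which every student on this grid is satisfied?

1/4

Row 1: (1,1)2 3/3 · (1,2)2 4/4 · (1,4)2 2/2
Row 2: (2,1)2 4/4 · (2,2)2 5/5 · (2,3)2 5/5 · (2,4)2 3/3
Row 3: (3,1)2 3/4 · (3,4)2 3/3
Row 4: (4,1)1 1/4 · (4,2)2 3/6 · (4,3)2 3/5
Row 5: (5,1)1 1/3 · (5,2)2 2/5 · (5,3)1 1/4 · (5,4)1 1/2
The smallest same-type fraction is 1/4 at (4,1), which reduces to 1/4. Any threshold above that leaves this student unsatisfied.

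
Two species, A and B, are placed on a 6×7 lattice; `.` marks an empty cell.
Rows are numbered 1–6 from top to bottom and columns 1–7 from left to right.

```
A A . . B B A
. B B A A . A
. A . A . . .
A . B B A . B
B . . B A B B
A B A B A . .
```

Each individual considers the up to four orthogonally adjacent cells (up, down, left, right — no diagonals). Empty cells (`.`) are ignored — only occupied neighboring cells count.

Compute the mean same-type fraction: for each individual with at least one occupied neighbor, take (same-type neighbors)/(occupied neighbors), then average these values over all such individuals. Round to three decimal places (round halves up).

Row 1: (1,1)A 1/1 · (1,2)A 1/2 · (1,5)B 1/2 · (1,6)B 1/2 · (1,7)A 1/2
Row 2: (2,2)B 1/3 · (2,3)B 1/2 · (2,4)A 2/3 · (2,5)A 1/2 · (2,7)A 1/1
Row 3: (3,2)A 0/1 · (3,4)A 1/2
Row 4: (4,1)A 0/1 · (4,3)B 1/1 · (4,4)B 2/4 · (4,5)A 1/2 · (4,7)B 1/1
Row 5: (5,1)B 0/2 · (5,4)B 2/3 · (5,5)A 2/4 · (5,6)B 1/2 · (5,7)B 2/2
Row 6: (6,1)A 0/2 · (6,2)B 0/2 · (6,3)A 0/2 · (6,4)B 1/3 · (6,5)A 1/2
Sum over 27 individuals: 1/1 + 1/2 + 1/2 + 1/2 + 1/2 + 1/3 + 1/2 + 2/3 + 1/2 + 1/1 + 0/1 + 1/2 + 0/1 + 1/1 + 2/4 + 1/2 + 1/1 + 0/2 + 2/3 + 2/4 + 1/2 + 2/2 + 0/2 + 0/2 + 0/2 + 1/3 + 1/2 = 13; mean = 13 ÷ 27 = 13/27 = 0.481481… → 0.481.

0.481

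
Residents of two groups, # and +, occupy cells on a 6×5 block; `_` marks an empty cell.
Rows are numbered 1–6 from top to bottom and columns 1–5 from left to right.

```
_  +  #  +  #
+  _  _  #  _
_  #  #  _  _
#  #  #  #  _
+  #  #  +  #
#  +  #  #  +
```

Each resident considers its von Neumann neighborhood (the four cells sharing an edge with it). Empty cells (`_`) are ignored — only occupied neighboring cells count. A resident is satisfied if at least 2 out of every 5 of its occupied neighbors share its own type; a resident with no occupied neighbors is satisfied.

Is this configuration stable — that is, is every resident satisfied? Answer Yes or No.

(1,2)+ 0/1 unhappy
(1,3)# 0/2 unhappy
(1,4)+ 0/3 unhappy
(1,5)# 0/1 unhappy
(2,1)+ 0/0 ok
(2,4)# 0/1 unhappy
(3,2)# 2/2 ok
(3,3)# 2/2 ok
(4,1)# 1/2 ok
(4,2)# 4/4 ok
(4,3)# 4/4 ok
(4,4)# 1/2 ok
(5,1)+ 0/3 unhappy
(5,2)# 2/4 ok
(5,3)# 3/4 ok
(5,4)+ 0/4 unhappy
(5,5)# 0/2 unhappy
(6,1)# 0/2 unhappy
(6,2)+ 0/3 unhappy
(6,3)# 2/3 ok
(6,4)# 1/3 unhappy
(6,5)+ 0/2 unhappy
For instance (1,2) has only 0/1 same-type neighbors, below 2/5.

No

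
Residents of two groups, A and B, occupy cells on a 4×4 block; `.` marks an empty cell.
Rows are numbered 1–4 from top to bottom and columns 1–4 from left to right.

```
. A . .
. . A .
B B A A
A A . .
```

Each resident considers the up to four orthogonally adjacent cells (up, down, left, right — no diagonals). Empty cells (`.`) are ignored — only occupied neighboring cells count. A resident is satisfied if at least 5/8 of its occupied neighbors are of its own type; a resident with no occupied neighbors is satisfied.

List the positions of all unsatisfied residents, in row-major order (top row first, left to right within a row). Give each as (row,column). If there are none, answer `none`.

(3,1), (3,2), (4,1), (4,2)

(1,2)A 0/0 satisfied
(2,3)A 1/1 satisfied
(3,1)B 1/2 not
(3,2)B 1/3 not
(3,3)A 2/3 satisfied
(3,4)A 1/1 satisfied
(4,1)A 1/2 not
(4,2)A 1/2 not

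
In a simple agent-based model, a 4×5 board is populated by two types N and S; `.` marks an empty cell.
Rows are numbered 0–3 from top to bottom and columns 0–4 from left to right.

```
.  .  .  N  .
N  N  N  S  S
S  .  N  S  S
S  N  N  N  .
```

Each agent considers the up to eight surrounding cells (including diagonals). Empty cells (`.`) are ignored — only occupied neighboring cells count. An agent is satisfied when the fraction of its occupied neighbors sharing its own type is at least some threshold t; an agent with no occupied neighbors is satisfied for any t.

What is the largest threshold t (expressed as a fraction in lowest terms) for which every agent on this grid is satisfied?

Row 0: (0,3)N 1/3
Row 1: (1,0)N 1/2 · (1,1)N 3/4 · (1,2)N 3/5 · (1,3)S 3/6 · (1,4)S 3/4
Row 2: (2,0)S 1/4 · (2,2)N 5/7 · (2,3)S 3/7 · (2,4)S 3/4
Row 3: (3,0)S 1/2 · (3,1)N 2/4 · (3,2)N 3/4 · (3,3)N 2/4
The smallest same-type fraction is 1/4 at (2,0), which reduces to 1/4. Any threshold above that leaves this agent unsatisfied.

1/4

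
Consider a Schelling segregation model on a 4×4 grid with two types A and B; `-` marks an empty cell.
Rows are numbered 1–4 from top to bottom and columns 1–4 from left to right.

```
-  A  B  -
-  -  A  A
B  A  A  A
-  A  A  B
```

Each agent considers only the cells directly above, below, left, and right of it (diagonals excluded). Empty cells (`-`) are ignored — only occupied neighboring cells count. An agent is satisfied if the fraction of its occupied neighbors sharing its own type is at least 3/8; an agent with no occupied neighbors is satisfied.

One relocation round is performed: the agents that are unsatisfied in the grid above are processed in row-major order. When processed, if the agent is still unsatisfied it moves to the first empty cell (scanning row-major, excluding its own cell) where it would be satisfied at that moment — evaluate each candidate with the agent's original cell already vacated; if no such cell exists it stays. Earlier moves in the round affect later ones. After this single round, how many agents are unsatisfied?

Initially unsatisfied (in order): (1,2), (1,3), (3,1), (4,4).
  (1,2) → (1,1).
  (1,3) → (2,1).
  (3,1): now satisfied by earlier moves; stays.
  (4,4) → (4,1).
Resulting grid:
A - - -
B - A A
B A A A
B A A -
Unsatisfied now: (1,1).

1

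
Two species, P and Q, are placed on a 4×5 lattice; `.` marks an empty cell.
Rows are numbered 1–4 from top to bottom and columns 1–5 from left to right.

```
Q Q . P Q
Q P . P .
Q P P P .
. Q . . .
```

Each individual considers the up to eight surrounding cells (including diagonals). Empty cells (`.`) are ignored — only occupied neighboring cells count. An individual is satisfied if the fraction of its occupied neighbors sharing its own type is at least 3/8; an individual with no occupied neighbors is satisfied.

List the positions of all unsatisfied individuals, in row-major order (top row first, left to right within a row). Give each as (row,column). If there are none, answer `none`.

(1,5), (2,2), (4,2)

Row 1: (1,1)Q 2/3 ✓ · (1,2)Q 2/3 ✓ · (1,4)P 1/2 ✓ · (1,5)Q 0/2 ✗
Row 2: (2,1)Q 3/5 ✓ · (2,2)P 2/6 ✗ · (2,4)P 3/4 ✓
Row 3: (3,1)Q 2/4 ✓ · (3,2)P 2/5 ✓ · (3,3)P 4/5 ✓ · (3,4)P 2/2 ✓
Row 4: (4,2)Q 1/3 ✗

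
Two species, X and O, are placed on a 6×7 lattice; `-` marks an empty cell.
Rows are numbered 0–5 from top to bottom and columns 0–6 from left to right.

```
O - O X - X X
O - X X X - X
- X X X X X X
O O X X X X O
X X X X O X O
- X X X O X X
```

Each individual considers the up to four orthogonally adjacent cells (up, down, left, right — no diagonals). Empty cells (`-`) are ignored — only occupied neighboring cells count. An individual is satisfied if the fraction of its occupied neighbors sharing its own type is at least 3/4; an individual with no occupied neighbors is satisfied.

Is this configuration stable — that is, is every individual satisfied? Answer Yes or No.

No

Row 0: (0,0)O 1/1 ok · (0,2)O 0/2 unhappy · (0,3)X 1/2 unhappy · (0,5)X 1/1 ok · (0,6)X 2/2 ok
Row 1: (1,0)O 1/1 ok · (1,2)X 2/3 unhappy · (1,3)X 4/4 ok · (1,4)X 2/2 ok · (1,6)X 2/2 ok
Row 2: (2,1)X 1/2 unhappy · (2,2)X 4/4 ok · (2,3)X 4/4 ok · (2,4)X 4/4 ok · (2,5)X 3/3 ok · (2,6)X 2/3 unhappy
Row 3: (3,0)O 1/2 unhappy · (3,1)O 1/4 unhappy · (3,2)X 3/4 ok · (3,3)X 4/4 ok · (3,4)X 3/4 ok · (3,5)X 3/4 ok · (3,6)O 1/3 unhappy
Row 4: (4,0)X 1/2 unhappy · (4,1)X 3/4 ok · (4,2)X 4/4 ok · (4,3)X 3/4 ok · (4,4)O 1/4 unhappy · (4,5)X 2/4 unhappy · (4,6)O 1/3 unhappy
Row 5: (5,1)X 2/2 ok · (5,2)X 3/3 ok · (5,3)X 2/3 unhappy · (5,4)O 1/3 unhappy · (5,5)X 2/3 unhappy · (5,6)X 1/2 unhappy
For instance (0,2) has only 0/2 same-type neighbors, below 3/4.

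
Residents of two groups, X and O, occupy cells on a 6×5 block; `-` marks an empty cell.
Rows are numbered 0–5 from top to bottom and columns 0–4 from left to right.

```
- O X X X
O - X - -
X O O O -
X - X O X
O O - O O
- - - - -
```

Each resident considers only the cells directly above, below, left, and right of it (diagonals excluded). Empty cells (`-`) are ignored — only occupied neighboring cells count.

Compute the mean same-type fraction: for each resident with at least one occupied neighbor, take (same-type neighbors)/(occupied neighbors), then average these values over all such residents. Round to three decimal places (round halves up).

(0,1)O 0/1
(0,2)X 2/3
(0,3)X 2/2
(0,4)X 1/1
(1,0)O 0/1
(1,2)X 1/2
(2,0)X 1/3
(2,1)O 1/2
(2,2)O 2/4
(2,3)O 2/2
(3,0)X 1/2
(3,2)X 0/2
(3,3)O 2/4
(3,4)X 0/2
(4,0)O 1/2
(4,1)O 1/1
(4,3)O 2/2
(4,4)O 1/2
Sum over 18 residents: 0/1 + 2/3 + 2/2 + 1/1 + 0/1 + 1/2 + 1/3 + 1/2 + 2/4 + 2/2 + 1/2 + 0/2 + 2/4 + 0/2 + 1/2 + 1/1 + 2/2 + 1/2 = 19/2; mean = 19/2 ÷ 18 = 19/36 = 0.527777… → 0.528.

0.528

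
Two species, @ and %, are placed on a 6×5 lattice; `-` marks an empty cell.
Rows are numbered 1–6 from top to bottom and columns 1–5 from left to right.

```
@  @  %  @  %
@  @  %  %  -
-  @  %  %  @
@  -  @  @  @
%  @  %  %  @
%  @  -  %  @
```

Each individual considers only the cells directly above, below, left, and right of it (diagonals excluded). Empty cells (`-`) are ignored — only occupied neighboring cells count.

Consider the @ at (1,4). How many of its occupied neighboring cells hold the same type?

Occupied neighbors of (1,4): (2,4)=%, (1,3)=%, (1,5)=%.
Same type (@): 0 of 3.

0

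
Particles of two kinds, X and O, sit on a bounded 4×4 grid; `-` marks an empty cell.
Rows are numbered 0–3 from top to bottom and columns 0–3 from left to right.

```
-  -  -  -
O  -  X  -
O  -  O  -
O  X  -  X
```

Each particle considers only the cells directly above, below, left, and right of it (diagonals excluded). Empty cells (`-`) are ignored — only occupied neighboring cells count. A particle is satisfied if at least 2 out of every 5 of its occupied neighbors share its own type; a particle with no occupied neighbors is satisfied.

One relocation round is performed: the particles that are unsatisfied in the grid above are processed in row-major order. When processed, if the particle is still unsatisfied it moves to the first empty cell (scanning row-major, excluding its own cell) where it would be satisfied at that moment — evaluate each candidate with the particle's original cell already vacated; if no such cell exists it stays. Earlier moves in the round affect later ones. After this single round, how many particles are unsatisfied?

0

Initially unsatisfied (in order): (1,2), (2,2), (3,1).
  (1,2) → (0,1).
  (2,2): now satisfied by earlier moves; stays.
  (3,1) → (0,0).
Resulting grid:
X X - -
O - - -
O - O -
O - - X
All satisfied now.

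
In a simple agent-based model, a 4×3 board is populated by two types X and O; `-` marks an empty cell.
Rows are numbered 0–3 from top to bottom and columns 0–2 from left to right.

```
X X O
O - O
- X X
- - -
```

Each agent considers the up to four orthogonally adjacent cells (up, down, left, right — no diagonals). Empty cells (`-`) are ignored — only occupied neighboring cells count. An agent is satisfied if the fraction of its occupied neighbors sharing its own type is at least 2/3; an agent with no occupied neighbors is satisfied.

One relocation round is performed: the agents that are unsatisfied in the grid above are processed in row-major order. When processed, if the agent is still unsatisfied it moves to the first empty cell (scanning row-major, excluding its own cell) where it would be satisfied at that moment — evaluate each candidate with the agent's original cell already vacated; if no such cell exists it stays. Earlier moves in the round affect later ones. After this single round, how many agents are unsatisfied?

0

Initially unsatisfied (in order): (0,0), (0,1), (0,2), (1,0), (1,2), (2,2).
  (0,0) → (3,0).
  (0,1) → (2,0).
  (0,2): now satisfied by earlier moves; stays.
  (1,0) → (0,0).
  (1,2) → (0,1).
  (2,2): now satisfied by earlier moves; stays.
Resulting grid:
O O O
- - -
X X X
X - -
All satisfied now.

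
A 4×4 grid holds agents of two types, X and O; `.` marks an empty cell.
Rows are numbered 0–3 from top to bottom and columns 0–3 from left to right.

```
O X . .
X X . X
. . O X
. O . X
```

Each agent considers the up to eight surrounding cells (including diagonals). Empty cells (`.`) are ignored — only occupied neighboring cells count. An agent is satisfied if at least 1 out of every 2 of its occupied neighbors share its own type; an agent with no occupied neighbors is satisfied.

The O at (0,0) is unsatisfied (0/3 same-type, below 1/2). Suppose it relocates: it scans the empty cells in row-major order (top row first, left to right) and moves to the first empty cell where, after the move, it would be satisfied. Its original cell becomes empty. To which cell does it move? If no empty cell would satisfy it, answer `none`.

(2,1)

Vacating (0,0). Empty cells in order:
  (0,2): 0/3 same-type → still unsatisfied.
  (0,3): 0/1 same-type → still unsatisfied.
  (1,2): 1/5 same-type → still unsatisfied.
  (2,0): 1/3 same-type → still unsatisfied.
  (2,1): 2/4 same-type → satisfied — stop here.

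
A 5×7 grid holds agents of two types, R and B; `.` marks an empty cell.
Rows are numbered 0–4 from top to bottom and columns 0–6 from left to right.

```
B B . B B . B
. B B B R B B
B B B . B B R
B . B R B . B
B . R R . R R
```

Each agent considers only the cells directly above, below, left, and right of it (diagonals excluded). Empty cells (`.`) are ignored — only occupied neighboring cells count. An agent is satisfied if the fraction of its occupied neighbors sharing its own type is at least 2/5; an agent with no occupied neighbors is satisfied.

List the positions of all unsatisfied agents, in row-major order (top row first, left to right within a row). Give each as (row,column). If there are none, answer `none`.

(1,4), (2,6), (3,2), (3,3), (3,6)

(0,0)B 1/1 satisfied
(0,1)B 2/2 satisfied
(0,3)B 2/2 satisfied
(0,4)B 1/2 satisfied
(0,6)B 1/1 satisfied
(1,1)B 3/3 satisfied
(1,2)B 3/3 satisfied
(1,3)B 2/3 satisfied
(1,4)R 0/4 not
(1,5)B 2/3 satisfied
(1,6)B 2/3 satisfied
(2,0)B 2/2 satisfied
(2,1)B 3/3 satisfied
(2,2)B 3/3 satisfied
(2,4)B 2/3 satisfied
(2,5)B 2/3 satisfied
(2,6)R 0/3 not
(3,0)B 2/2 satisfied
(3,2)B 1/3 not
(3,3)R 1/3 not
(3,4)B 1/2 satisfied
(3,6)B 0/2 not
(4,0)B 1/1 satisfied
(4,2)R 1/2 satisfied
(4,3)R 2/2 satisfied
(4,5)R 1/1 satisfied
(4,6)R 1/2 satisfied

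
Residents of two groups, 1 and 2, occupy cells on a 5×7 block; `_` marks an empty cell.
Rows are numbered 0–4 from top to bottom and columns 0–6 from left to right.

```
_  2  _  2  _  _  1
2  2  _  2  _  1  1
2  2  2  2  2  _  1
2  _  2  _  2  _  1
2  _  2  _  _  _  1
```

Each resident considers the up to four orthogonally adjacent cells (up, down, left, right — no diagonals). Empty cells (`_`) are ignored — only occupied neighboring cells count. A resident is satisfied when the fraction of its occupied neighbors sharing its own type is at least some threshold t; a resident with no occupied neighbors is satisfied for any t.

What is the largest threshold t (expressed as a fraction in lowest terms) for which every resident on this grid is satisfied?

(0,1)2 1/1
(0,3)2 1/1
(0,6)1 1/1
(1,0)2 2/2
(1,1)2 3/3
(1,3)2 2/2
(1,5)1 1/1
(1,6)1 3/3
(2,0)2 3/3
(2,1)2 3/3
(2,2)2 3/3
(2,3)2 3/3
(2,4)2 2/2
(2,6)1 2/2
(3,0)2 2/2
(3,2)2 2/2
(3,4)2 1/1
(3,6)1 2/2
(4,0)2 1/1
(4,2)2 1/1
(4,6)1 1/1
The smallest same-type fraction is 1/1 at (0,1), which reduces to 1/1. Any threshold above that leaves this resident unsatisfied.

1/1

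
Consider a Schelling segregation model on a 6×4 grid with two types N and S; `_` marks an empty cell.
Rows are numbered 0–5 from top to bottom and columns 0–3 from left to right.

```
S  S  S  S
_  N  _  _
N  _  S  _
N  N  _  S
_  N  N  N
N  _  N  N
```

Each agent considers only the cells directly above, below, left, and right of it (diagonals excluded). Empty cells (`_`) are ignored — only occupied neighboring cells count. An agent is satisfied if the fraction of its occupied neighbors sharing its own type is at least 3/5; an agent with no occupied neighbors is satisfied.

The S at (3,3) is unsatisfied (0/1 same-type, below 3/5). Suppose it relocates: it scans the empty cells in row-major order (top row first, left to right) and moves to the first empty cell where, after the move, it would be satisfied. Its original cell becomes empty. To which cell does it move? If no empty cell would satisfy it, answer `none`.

Vacating (3,3). Empty cells in order:
  (1,0): 1/3 same-type → still unsatisfied.
  (1,2): 2/3 same-type → satisfied — stop here.

(1,2)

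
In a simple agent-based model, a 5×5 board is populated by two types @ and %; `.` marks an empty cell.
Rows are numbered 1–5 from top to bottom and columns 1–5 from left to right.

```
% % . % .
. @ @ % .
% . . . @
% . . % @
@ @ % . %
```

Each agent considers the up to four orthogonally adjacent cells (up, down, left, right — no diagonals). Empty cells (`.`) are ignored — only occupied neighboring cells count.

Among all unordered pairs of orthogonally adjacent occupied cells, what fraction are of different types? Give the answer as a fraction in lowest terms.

1/2

Scan each occupied cell's neighbors to the right and below so each pair is counted once.
Row 1: %(1,1)–%(1,2)= %(1,2)–@(2,2)≠ %(1,4)–%(2,4)=  → 1/3 unlike.
Row 2: @(2,2)–@(2,3)= @(2,3)–%(2,4)≠  → 1/2 unlike.
Row 3: %(3,1)–%(4,1)= @(3,5)–@(4,5)=  → 0/2 unlike.
Row 4: %(4,1)–@(5,1)≠ %(4,4)–@(4,5)≠ @(4,5)–%(5,5)≠  → 3/3 unlike.
Row 5: @(5,1)–@(5,2)= @(5,2)–%(5,3)≠  → 1/2 unlike.
Total adjacent occupied pairs: 12; unlike-type pairs: 6.
6/12 reduces to 1/2.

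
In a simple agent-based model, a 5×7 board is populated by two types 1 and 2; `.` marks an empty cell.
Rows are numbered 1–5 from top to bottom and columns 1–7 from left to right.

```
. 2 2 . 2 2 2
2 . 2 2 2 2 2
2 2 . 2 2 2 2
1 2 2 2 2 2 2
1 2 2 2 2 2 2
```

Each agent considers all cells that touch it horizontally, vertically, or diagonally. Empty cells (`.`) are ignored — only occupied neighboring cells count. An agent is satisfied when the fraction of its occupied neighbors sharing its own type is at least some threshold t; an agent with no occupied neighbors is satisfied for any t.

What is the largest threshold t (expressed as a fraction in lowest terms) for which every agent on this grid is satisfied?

Row 1: (1,2)2 3/3 · (1,3)2 3/3 · (1,5)2 4/4 · (1,6)2 5/5 · (1,7)2 3/3
Row 2: (2,1)2 3/3 · (2,3)2 5/5 · (2,4)2 6/6 · (2,5)2 7/7 · (2,6)2 8/8 · (2,7)2 5/5
Row 3: (3,1)2 3/4 · (3,2)2 5/6 · (3,4)2 7/7 · (3,5)2 8/8 · (3,6)2 8/8 · (3,7)2 5/5
Row 4: (4,1)1 1/5 · (4,2)2 5/7 · (4,3)2 7/7 · (4,4)2 7/7 · (4,5)2 8/8 · (4,6)2 8/8 · (4,7)2 5/5
Row 5: (5,1)1 1/3 · (5,2)2 3/5 · (5,3)2 5/5 · (5,4)2 5/5 · (5,5)2 5/5 · (5,6)2 5/5 · (5,7)2 3/3
The smallest same-type fraction is 1/5 at (4,1), which reduces to 1/5. Any threshold above that leaves this agent unsatisfied.

1/5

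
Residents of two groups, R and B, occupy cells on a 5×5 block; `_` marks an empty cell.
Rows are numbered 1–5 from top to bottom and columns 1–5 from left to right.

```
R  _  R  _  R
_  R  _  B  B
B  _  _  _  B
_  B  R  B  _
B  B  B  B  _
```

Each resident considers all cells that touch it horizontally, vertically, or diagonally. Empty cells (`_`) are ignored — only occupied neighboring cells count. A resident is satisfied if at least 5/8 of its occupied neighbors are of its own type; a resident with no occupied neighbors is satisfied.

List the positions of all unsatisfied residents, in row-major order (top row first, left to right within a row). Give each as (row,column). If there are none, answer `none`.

(1,3), (1,5), (2,4), (3,1), (4,3)

Row 1: (1,1)R 1/1 ✓ · (1,3)R 1/2 ✗ · (1,5)R 0/2 ✗
Row 2: (2,2)R 2/3 ✓ · (2,4)B 2/4 ✗ · (2,5)B 2/3 ✓
Row 3: (3,1)B 1/2 ✗ · (3,5)B 3/3 ✓
Row 4: (4,2)B 4/5 ✓ · (4,3)R 0/5 ✗ · (4,4)B 3/4 ✓
Row 5: (5,1)B 2/2 ✓ · (5,2)B 3/4 ✓ · (5,3)B 4/5 ✓ · (5,4)B 2/3 ✓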